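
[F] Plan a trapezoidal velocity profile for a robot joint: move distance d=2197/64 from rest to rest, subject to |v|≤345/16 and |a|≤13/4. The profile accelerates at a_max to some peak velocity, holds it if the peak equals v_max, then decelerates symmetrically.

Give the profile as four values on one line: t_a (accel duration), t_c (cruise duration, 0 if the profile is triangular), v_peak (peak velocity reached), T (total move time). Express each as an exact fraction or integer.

v_max²/a_max = (345/16)²/(13/4) = 119025/832
2197/64 < 119025/832 → triangular
v_peak = √(2197/64·13/4) = √(28561/256) = 169/16
t_a = (169/16)/(13/4) = 13/4; t_c = 0
T = 2·13/4 = 13/2

t_a=13/4 t_c=0 v_peak=169/16 T=13/2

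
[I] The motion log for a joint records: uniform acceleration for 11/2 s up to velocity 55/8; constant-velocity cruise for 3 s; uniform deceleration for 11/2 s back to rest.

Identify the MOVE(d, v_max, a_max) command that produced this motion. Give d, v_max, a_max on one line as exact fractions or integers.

d=935/16 v_max=55/8 a_max=5/4

a_max = (55/8)/(11/2) = 5/4
d_a = ½·55/8·11/2 = 605/32; d_c = 55/8·3 = 165/8
d = 2·605/32 + 165/8 = 935/16
t_c = 3 > 0 → v_max = v_peak = 55/8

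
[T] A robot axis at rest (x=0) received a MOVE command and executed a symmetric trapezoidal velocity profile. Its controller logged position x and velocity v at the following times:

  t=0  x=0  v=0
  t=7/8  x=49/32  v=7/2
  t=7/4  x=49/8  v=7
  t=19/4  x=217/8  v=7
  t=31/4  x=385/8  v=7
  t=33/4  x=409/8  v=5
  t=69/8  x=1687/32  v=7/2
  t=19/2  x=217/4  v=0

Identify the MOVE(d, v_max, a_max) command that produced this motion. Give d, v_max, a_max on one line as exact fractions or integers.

d=217/4 v_max=7 a_max=4

final state: t=19/2, x=217/4, v=0 → d = 217/4
a_max = (7/2−0)/(7/8−0) = 4
max v = 7 over t∈[7/4,31/4] → v_max = 7
check: 7·(7/4+6) = 217/4 ✓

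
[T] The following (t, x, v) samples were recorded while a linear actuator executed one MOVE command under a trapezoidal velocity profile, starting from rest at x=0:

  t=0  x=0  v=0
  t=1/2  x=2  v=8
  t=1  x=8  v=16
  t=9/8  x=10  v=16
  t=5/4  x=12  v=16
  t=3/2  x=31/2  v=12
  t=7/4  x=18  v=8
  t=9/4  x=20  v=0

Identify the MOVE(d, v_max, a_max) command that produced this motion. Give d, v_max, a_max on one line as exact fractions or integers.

final state: t=9/4, x=20, v=0 → d = 20
a_max = (8−0)/(1/2−0) = 16
max v = 16 over t∈[1,5/4] → v_max = 16
check: 16·(1+1/4) = 20 ✓

d=20 v_max=16 a_max=16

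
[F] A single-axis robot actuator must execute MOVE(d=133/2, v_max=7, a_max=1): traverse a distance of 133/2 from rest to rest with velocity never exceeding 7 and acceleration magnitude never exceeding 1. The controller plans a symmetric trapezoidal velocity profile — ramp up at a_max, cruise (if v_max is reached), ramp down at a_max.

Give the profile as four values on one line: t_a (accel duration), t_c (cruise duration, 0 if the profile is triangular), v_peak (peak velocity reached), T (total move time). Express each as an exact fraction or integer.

t_a=7 t_c=5/2 v_peak=7 T=33/2

(v_max)²/a_max = 7²/1 = 49
133/2 ≥ 49 so v_max reached
t_a = 7/1 = 7; v_peak = 7
d_cruise = 133/2 − 49 = 35/2; t_c = (35/2)/7 = 5/2
T = 2·7 + 5/2 = 33/2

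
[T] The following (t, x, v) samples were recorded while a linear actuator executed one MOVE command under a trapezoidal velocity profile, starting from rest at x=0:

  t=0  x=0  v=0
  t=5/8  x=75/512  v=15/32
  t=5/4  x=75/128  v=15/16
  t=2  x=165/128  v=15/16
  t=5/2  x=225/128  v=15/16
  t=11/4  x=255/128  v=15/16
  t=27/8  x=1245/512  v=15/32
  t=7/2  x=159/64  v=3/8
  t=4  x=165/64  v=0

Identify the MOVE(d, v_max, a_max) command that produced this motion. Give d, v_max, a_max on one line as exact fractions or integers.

final state: t=4, x=165/64, v=0 → d = 165/64
a_max = (15/32−0)/(5/8−0) = 3/4
max v = 15/16 over t∈[5/4,11/4] → v_max = 15/16
check: 15/16·(5/4+3/2) = 165/64 ✓

d=165/64 v_max=15/16 a_max=3/4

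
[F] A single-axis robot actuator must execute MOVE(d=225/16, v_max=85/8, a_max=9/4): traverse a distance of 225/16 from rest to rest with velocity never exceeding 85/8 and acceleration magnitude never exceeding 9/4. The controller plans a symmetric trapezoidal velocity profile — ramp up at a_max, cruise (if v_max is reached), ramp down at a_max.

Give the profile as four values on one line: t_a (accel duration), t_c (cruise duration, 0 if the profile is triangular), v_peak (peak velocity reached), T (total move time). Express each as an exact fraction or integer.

vₘ²/aₘ = (85/8)²/(9/4) = 7225/144
225/16 < 7225/144 → triangular
v_peak = √(225/16·9/4) = √(2025/64) = 45/8
t_a = (45/8)/(9/4) = 5/2; t_c = 0
T = 2·5/2 = 5

t_a=5/2 t_c=0 v_peak=45/8 T=5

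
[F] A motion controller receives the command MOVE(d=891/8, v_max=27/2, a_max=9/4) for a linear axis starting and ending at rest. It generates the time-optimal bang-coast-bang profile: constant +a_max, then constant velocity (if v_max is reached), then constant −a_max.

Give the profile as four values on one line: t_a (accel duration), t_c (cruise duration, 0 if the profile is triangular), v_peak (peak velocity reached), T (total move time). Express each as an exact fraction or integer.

v_max²/a_max = (27/2)²/(9/4) = 81
891/8 ≥ 81 so v_max reached
t_a = (27/2)/(9/4) = 6; v_peak = 27/2
d_cruise = 891/8 − 81 = 243/8; t_c = (243/8)/(27/2) = 9/4
T = 2·6 + 9/4 = 57/4

t_a=6 t_c=9/4 v_peak=27/2 T=57/4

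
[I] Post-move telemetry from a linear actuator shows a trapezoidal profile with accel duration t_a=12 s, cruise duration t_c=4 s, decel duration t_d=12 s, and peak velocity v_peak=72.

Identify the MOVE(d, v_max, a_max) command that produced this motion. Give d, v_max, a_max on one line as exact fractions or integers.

d=1152 v_max=72 a_max=6

a_max = 72/12 = 6
d_a = ½·72·12 = 432; d_c = 72·4 = 288
d = 2·432 + 288 = 1152
t_c = 4 > 0 so v_max = 72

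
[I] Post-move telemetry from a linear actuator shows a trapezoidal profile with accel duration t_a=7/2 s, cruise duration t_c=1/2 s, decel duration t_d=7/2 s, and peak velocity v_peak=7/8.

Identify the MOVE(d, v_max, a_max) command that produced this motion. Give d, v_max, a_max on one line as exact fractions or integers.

d=7/2 v_max=7/8 a_max=1/4

a_max = (7/8)/(7/2) = 1/4
d_a = ½·7/8·7/2 = 49/32; d_c = 7/8·1/2 = 7/16
d = 2·49/32 + 7/16 = 7/2
t_c = 1/2 > 0 ⇒ limit active, v_max = 7/8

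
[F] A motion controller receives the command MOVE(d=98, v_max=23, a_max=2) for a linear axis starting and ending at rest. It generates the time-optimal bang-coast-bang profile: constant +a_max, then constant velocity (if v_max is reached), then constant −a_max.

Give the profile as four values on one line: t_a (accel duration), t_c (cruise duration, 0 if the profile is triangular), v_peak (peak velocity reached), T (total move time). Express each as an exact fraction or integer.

t_a=7 t_c=0 v_peak=14 T=14

(v_max)²/a_max = 23²/2 = 529/2
98 < 529/2 → triangular
v_peak = √(98·2) = √196 = 14
t_a = 14/2 = 7; t_c = 0
T = 2·7 = 14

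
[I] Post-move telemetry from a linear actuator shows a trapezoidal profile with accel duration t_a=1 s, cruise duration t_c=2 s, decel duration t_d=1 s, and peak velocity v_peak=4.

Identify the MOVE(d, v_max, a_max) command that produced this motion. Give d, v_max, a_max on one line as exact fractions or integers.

d=12 v_max=4 a_max=4

a_max = 4/1 = 4
d_a = ½·4·1 = 2; d_c = 4·2 = 8
d = 2·2 + 8 = 12
t_c = 2 > 0 → v_max = v_peak = 4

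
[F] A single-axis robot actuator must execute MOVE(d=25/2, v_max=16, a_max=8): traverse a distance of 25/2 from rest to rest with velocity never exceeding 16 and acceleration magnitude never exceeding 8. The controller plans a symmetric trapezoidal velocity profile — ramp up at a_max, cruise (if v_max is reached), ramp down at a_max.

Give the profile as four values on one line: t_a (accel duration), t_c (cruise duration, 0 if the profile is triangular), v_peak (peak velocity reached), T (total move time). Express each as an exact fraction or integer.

t_a=5/4 t_c=0 v_peak=10 T=5/2

v_max²/a_max = 16²/8 = 32
25/2 < 32 ⇒ no cruise
v_peak = √(25/2·8) = √100 = 10
t_a = 10/8 = 5/4; t_c = 0
T = 2·5/4 = 5/2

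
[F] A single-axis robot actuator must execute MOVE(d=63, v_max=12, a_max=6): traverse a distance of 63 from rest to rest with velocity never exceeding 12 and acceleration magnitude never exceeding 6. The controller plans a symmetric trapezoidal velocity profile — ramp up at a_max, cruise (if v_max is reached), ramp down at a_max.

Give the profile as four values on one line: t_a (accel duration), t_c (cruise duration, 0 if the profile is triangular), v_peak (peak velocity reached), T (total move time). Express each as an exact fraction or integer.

t_a=2 t_c=13/4 v_peak=12 T=29/4

vₘ²/aₘ = 12²/6 = 24
63 ≥ 24 so v_max reached
t_a = 12/6 = 2; v_peak = 12
d_cruise = 63 − 24 = 39; t_c = 39/12 = 13/4
T = 2·2 + 13/4 = 29/4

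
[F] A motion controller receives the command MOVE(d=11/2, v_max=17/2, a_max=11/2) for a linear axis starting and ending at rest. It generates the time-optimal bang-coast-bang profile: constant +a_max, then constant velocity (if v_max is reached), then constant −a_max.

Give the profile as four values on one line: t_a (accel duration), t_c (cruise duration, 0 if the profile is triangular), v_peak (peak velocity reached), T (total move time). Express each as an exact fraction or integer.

vₘ²/aₘ = (17/2)²/(11/2) = 289/22
11/2 < 289/22 → triangular
v_peak = √(11/2·11/2) = √(121/4) = 11/2
t_a = (11/2)/(11/2) = 1; t_c = 0
T = 2·1 = 2

t_a=1 t_c=0 v_peak=11/2 T=2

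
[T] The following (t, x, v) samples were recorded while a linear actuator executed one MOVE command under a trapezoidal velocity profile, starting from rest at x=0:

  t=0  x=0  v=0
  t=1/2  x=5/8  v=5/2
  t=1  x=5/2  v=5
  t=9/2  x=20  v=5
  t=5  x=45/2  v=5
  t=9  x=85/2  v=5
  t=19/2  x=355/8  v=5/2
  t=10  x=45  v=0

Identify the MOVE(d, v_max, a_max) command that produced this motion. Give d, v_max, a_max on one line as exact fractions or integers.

final state: t=10, x=45, v=0 → d = 45
a_max = (5/2−0)/(1/2−0) = 5
max v = 5 over t∈[1,9] → v_max = 5
check: 5·(1+8) = 45 ✓

d=45 v_max=5 a_max=5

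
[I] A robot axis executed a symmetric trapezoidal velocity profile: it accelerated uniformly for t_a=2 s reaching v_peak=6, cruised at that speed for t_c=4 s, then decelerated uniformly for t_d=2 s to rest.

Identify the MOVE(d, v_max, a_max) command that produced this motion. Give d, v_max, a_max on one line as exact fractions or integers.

d=36 v_max=6 a_max=3

a_max = 6/2 = 3
d_a = ½·6·2 = 6; d_c = 6·4 = 24
d = 2·6 + 24 = 36
t_c = 4 > 0 ⇒ limit active, v_max = 6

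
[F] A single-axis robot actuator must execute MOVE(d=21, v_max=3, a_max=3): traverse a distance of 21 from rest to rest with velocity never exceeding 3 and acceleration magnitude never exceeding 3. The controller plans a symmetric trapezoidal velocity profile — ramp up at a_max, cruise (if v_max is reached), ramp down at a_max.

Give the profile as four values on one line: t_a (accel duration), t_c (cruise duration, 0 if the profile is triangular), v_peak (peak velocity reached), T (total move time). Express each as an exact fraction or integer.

t_a=1 t_c=6 v_peak=3 T=8

vₘ²/aₘ = 3²/3 = 3
21 ≥ 3 ⇒ cruise phase
t_a = 3/3 = 1; v_peak = 3
d_cruise = 21 − 3 = 18; t_c = 18/3 = 6
T = 2·1 + 6 = 8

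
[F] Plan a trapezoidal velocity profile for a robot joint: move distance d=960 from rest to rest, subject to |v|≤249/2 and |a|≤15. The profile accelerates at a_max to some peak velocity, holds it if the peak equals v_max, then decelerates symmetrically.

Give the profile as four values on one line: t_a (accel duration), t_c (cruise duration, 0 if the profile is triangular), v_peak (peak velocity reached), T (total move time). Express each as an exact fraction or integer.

t_a=8 t_c=0 v_peak=120 T=16

(v_max)²/a_max = (249/2)²/15 = 20667/20
960 < 20667/20 → triangular
v_peak = √(960·15) = √14400 = 120
t_a = 120/15 = 8; t_c = 0
T = 2·8 = 16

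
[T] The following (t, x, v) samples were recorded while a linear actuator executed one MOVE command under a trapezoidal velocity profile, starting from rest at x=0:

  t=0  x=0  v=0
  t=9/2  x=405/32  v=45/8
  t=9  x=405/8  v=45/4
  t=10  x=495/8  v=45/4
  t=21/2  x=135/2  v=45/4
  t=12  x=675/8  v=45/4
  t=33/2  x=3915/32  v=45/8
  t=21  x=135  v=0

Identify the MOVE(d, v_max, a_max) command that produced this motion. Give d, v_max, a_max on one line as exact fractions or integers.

final state: t=21, x=135, v=0 → d = 135
a_max = (45/8−0)/(9/2−0) = 5/4
max v = 45/4 over t∈[9,12] → v_max = 45/4
check: 45/4·(9+3) = 135 ✓

d=135 v_max=45/4 a_max=5/4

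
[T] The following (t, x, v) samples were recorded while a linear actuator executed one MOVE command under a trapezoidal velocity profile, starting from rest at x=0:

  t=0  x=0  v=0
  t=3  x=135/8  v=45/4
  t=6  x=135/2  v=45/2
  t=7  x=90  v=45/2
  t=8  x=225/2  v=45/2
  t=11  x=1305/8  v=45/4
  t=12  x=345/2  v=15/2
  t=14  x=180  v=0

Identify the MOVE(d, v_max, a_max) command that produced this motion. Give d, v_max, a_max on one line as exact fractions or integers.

final state: t=14, x=180, v=0 → d = 180
a_max = (45/4−0)/(3−0) = 15/4
max v = 45/2 over t∈[6,8] → v_max = 45/2
check: 45/2·(6+2) = 180 ✓

d=180 v_max=45/2 a_max=15/4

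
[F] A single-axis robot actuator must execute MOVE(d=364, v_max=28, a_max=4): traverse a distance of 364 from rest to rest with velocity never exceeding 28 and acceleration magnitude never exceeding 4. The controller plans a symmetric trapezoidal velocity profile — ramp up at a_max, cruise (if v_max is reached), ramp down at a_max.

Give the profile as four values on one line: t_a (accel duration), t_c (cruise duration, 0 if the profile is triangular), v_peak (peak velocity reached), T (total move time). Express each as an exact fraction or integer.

vₘ²/aₘ = 28²/4 = 196
364 ≥ 196 → trapezoidal
t_a = 28/4 = 7; v_peak = 28
d_cruise = 364 − 196 = 168; t_c = 168/28 = 6
T = 2·7 + 6 = 20

t_a=7 t_c=6 v_peak=28 T=20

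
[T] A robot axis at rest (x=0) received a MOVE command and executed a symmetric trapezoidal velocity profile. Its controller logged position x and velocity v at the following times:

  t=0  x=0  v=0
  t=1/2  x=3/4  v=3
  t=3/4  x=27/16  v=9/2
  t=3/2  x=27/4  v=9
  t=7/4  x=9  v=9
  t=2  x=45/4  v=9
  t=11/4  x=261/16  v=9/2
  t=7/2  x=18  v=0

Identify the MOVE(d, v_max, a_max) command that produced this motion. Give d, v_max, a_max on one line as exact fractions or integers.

final state: t=7/2, x=18, v=0 → d = 18
a_max = (3−0)/(1/2−0) = 6
max v = 9 over t∈[3/2,2] → v_max = 9
check: 9·(3/2+1/2) = 18 ✓

d=18 v_max=9 a_max=6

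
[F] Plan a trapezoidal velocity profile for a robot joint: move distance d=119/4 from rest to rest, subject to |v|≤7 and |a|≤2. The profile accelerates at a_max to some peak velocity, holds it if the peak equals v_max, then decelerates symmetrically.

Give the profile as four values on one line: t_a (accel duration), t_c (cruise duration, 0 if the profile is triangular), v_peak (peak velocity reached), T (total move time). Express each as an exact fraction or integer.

v_max²/a_max = 7²/2 = 49/2
119/4 ≥ 49/2 ⇒ cruise phase
t_a = 7/2; v_peak = 7
d_cruise = 119/4 − 49/2 = 21/4; t_c = (21/4)/7 = 3/4
T = 2·7/2 + 3/4 = 31/4

t_a=7/2 t_c=3/4 v_peak=7 T=31/4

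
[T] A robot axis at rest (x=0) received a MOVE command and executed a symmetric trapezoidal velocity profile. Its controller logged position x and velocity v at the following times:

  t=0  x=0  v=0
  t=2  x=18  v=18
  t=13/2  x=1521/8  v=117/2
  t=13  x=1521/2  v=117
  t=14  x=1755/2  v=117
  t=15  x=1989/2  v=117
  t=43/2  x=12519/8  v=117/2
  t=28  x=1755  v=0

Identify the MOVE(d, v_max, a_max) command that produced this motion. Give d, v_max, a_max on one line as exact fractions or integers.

final state: t=28, x=1755, v=0 → d = 1755
a_max = (18−0)/(2−0) = 9
max v = 117 over t∈[13,15] → v_max = 117
check: 117·(13+2) = 1755 ✓

d=1755 v_max=117 a_max=9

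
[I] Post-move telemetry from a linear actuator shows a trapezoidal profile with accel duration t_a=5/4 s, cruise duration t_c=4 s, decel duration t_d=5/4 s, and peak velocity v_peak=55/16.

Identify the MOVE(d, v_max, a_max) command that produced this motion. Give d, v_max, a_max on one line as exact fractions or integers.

a_max = (55/16)/(5/4) = 11/4
d_a = ½·55/16·5/4 = 275/128; d_c = 55/16·4 = 55/4
d = 2·275/128 + 55/4 = 1155/64
t_c = 4 > 0 ⇒ limit active, v_max = 55/16

d=1155/64 v_max=55/16 a_max=11/4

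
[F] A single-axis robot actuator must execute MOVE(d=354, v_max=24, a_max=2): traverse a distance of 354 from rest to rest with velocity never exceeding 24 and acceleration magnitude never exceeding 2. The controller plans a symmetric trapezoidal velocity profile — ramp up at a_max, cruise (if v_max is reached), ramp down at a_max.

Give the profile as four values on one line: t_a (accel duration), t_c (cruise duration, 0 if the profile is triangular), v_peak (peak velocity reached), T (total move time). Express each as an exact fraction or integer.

t_a=12 t_c=11/4 v_peak=24 T=107/4

v_max²/a_max = 24²/2 = 288
354 ≥ 288 ⇒ cruise phase
t_a = 24/2 = 12; v_peak = 24
d_cruise = 354 − 288 = 66; t_c = 66/24 = 11/4
T = 2·12 + 11/4 = 107/4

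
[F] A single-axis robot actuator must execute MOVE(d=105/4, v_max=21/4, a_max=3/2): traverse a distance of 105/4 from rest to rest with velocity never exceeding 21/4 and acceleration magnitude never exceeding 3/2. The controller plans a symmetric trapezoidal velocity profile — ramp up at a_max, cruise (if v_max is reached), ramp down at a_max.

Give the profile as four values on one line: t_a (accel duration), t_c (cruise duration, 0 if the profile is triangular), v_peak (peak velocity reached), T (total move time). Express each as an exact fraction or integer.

vₘ²/aₘ = (21/4)²/(3/2) = 147/8
105/4 ≥ 147/8 so v_max reached
t_a = (21/4)/(3/2) = 7/2; v_peak = 21/4
d_cruise = 105/4 − 147/8 = 63/8; t_c = (63/8)/(21/4) = 3/2
T = 2·7/2 + 3/2 = 17/2

t_a=7/2 t_c=3/2 v_peak=21/4 T=17/2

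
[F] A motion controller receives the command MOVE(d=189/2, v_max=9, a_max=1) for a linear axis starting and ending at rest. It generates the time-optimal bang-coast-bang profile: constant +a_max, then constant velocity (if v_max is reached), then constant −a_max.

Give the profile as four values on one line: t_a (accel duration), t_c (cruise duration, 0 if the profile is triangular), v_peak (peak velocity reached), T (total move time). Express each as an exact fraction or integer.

t_a=9 t_c=3/2 v_peak=9 T=39/2

(v_max)²/a_max = 9²/1 = 81
189/2 ≥ 81 so v_max reached
t_a = 9/1 = 9; v_peak = 9
d_cruise = 189/2 − 81 = 27/2; t_c = (27/2)/9 = 3/2
T = 2·9 + 3/2 = 39/2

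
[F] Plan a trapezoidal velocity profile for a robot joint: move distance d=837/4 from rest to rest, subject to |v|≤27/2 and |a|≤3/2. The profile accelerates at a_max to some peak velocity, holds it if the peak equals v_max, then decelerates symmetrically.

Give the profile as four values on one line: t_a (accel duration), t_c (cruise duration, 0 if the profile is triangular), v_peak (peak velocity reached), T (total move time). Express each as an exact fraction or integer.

vₘ²/aₘ = (27/2)²/(3/2) = 243/2
837/4 ≥ 243/2 so v_max reached
t_a = (27/2)/(3/2) = 9; v_peak = 27/2
d_cruise = 837/4 − 243/2 = 351/4; t_c = (351/4)/(27/2) = 13/2
T = 2·9 + 13/2 = 49/2

t_a=9 t_c=13/2 v_peak=27/2 T=49/2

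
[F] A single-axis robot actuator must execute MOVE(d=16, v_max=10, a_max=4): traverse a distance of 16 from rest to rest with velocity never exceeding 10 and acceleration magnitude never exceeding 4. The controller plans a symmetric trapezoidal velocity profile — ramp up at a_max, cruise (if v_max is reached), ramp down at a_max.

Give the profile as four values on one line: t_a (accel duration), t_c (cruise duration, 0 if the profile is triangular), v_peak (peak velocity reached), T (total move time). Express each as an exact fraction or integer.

t_a=2 t_c=0 v_peak=8 T=4

(v_max)²/a_max = 10²/4 = 25
16 < 25 ⇒ no cruise
v_peak = √(16·4) = √64 = 8
t_a = 8/4 = 2; t_c = 0
T = 2·2 = 4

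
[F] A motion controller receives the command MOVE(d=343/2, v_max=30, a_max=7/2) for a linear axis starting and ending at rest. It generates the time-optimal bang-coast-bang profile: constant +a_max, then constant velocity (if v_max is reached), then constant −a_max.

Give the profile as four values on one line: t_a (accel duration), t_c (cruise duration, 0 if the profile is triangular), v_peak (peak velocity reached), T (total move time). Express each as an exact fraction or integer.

t_a=7 t_c=0 v_peak=49/2 T=14

(v_max)²/a_max = 30²/(7/2) = 1800/7
343/2 < 1800/7 ⇒ no cruise
v_peak = √(343/2·7/2) = √(2401/4) = 49/2
t_a = (49/2)/(7/2) = 7; t_c = 0
T = 2·7 = 14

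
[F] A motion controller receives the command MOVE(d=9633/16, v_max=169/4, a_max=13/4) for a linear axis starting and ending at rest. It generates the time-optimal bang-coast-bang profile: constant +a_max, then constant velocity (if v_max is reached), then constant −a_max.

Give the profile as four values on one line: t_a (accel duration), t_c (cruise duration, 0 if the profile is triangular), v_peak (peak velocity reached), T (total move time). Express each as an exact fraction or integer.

v_max²/a_max = (169/4)²/(13/4) = 2197/4
9633/16 ≥ 2197/4 ⇒ cruise phase
t_a = (169/4)/(13/4) = 13; v_peak = 169/4
d_cruise = 9633/16 − 2197/4 = 845/16; t_c = (845/16)/(169/4) = 5/4
T = 2·13 + 5/4 = 109/4

t_a=13 t_c=5/4 v_peak=169/4 T=109/4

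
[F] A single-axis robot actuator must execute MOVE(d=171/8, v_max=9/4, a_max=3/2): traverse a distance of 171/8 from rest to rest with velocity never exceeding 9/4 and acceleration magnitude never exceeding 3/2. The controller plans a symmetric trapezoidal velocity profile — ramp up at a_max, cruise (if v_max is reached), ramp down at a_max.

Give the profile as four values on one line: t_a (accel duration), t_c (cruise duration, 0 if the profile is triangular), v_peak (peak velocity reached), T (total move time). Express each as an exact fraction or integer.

(v_max)²/a_max = (9/4)²/(3/2) = 27/8
171/8 ≥ 27/8 ⇒ cruise phase
t_a = (9/4)/(3/2) = 3/2; v_peak = 9/4
d_cruise = 171/8 − 27/8 = 18; t_c = 18/(9/4) = 8
T = 2·3/2 + 8 = 11

t_a=3/2 t_c=8 v_peak=9/4 T=11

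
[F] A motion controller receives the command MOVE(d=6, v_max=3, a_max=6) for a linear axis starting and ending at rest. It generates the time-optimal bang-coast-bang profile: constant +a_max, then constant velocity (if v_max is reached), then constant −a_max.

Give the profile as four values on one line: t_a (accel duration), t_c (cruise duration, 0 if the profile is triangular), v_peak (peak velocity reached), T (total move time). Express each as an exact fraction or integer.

(v_max)²/a_max = 3²/6 = 3/2
6 ≥ 3/2 ⇒ cruise phase
t_a = 3/6 = 1/2; v_peak = 3
d_cruise = 6 − 3/2 = 9/2; t_c = (9/2)/3 = 3/2
T = 2·1/2 + 3/2 = 5/2

t_a=1/2 t_c=3/2 v_peak=3 T=5/2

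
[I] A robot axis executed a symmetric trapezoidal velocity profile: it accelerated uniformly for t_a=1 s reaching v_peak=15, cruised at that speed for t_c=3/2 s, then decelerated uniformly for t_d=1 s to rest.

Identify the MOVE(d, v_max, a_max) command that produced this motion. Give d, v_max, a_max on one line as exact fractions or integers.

a_max = 15/1 = 15
d_a = ½·15·1 = 15/2; d_c = 15·3/2 = 45/2
d = 2·15/2 + 45/2 = 75/2
t_c = 3/2 > 0 so v_max = 15

d=75/2 v_max=15 a_max=15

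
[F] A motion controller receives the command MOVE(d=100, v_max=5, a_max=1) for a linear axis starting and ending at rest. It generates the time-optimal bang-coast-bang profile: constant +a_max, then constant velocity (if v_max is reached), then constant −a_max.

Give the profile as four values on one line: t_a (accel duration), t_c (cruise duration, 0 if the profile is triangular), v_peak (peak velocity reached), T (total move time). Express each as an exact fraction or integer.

t_a=5 t_c=15 v_peak=5 T=25

(v_max)²/a_max = 5²/1 = 25
100 ≥ 25 so v_max reached
t_a = 5/1 = 5; v_peak = 5
d_cruise = 100 − 25 = 75; t_c = 75/5 = 15
T = 2·5 + 15 = 25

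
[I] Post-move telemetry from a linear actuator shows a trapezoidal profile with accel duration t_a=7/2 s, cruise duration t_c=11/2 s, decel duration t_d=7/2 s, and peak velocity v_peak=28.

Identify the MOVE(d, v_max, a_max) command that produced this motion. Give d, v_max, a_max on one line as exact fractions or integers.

a_max = 28/(7/2) = 8
d_a = ½·28·7/2 = 49; d_c = 28·11/2 = 154
d = 2·49 + 154 = 252
t_c = 11/2 > 0 so v_max = 28

d=252 v_max=28 a_max=8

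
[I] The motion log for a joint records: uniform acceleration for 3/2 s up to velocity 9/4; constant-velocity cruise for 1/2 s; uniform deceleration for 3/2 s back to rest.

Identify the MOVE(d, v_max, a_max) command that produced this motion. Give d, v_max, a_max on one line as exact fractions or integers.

a_max = (9/4)/(3/2) = 3/2
d_a = ½·9/4·3/2 = 27/16; d_c = 9/4·1/2 = 9/8
d = 2·27/16 + 9/8 = 9/2
t_c = 1/2 > 0 → v_max = v_peak = 9/4

d=9/2 v_max=9/4 a_max=3/2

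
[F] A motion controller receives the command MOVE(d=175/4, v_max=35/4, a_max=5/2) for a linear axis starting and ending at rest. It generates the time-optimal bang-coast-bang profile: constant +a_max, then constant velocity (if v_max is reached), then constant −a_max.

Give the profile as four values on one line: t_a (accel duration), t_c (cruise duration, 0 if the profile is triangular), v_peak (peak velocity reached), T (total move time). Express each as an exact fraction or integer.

t_a=7/2 t_c=3/2 v_peak=35/4 T=17/2

(v_max)²/a_max = (35/4)²/(5/2) = 245/8
175/4 ≥ 245/8 ⇒ cruise phase
t_a = (35/4)/(5/2) = 7/2; v_peak = 35/4
d_cruise = 175/4 − 245/8 = 105/8; t_c = (105/8)/(35/4) = 3/2
T = 2·7/2 + 3/2 = 17/2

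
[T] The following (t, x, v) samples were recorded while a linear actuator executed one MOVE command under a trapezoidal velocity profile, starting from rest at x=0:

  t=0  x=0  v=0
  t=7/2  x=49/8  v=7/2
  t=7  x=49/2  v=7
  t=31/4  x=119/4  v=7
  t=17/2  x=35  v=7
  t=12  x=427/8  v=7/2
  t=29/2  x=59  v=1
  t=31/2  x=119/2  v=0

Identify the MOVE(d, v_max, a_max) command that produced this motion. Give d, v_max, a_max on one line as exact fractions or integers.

d=119/2 v_max=7 a_max=1

final state: t=31/2, x=119/2, v=0 → d = 119/2
a_max = (7/2−0)/(7/2−0) = 1
max v = 7 over t∈[7,17/2] → v_max = 7
check: 7·(7+3/2) = 119/2 ✓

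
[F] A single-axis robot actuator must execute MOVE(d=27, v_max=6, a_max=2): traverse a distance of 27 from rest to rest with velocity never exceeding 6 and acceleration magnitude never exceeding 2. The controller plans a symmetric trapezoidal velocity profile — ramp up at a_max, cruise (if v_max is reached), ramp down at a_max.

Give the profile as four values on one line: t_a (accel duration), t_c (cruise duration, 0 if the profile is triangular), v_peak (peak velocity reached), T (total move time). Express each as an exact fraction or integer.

t_a=3 t_c=3/2 v_peak=6 T=15/2

vₘ²/aₘ = 6²/2 = 18
27 ≥ 18 ⇒ cruise phase
t_a = 6/2 = 3; v_peak = 6
d_cruise = 27 − 18 = 9; t_c = 9/6 = 3/2
T = 2·3 + 3/2 = 15/2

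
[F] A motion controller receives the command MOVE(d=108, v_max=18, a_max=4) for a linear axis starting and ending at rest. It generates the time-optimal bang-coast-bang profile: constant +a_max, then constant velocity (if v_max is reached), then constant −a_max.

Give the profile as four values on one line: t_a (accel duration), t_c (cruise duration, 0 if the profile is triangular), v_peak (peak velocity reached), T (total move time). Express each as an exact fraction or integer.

t_a=9/2 t_c=3/2 v_peak=18 T=21/2

vₘ²/aₘ = 18²/4 = 81
108 ≥ 81 → trapezoidal
t_a = 18/4 = 9/2; v_peak = 18
d_cruise = 108 − 81 = 27; t_c = 27/18 = 3/2
T = 2·9/2 + 3/2 = 21/2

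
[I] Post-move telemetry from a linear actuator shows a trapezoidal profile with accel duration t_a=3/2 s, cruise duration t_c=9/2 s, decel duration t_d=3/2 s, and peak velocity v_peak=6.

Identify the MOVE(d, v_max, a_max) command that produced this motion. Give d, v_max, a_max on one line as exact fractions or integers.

d=36 v_max=6 a_max=4

a_max = 6/(3/2) = 4
d_a = ½·6·3/2 = 9/2; d_c = 6·9/2 = 27
d = 2·9/2 + 27 = 36
t_c = 9/2 > 0 so v_max = 6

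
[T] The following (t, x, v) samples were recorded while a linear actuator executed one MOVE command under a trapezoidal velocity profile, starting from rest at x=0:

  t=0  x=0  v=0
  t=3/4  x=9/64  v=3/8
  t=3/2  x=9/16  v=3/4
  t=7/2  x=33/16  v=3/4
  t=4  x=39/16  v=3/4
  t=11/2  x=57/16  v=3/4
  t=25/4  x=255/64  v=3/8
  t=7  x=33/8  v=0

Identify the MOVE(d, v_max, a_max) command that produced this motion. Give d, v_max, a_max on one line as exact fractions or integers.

final state: t=7, x=33/8, v=0 → d = 33/8
a_max = (3/8−0)/(3/4−0) = 1/2
max v = 3/4 over t∈[3/2,11/2] → v_max = 3/4
check: 3/4·(3/2+4) = 33/8 ✓

d=33/8 v_max=3/4 a_max=1/2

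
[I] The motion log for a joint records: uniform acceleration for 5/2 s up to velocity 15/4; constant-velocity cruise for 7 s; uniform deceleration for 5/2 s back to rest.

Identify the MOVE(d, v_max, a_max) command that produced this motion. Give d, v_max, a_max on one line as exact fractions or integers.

d=285/8 v_max=15/4 a_max=3/2

a_max = (15/4)/(5/2) = 3/2
d_a = ½·15/4·5/2 = 75/16; d_c = 15/4·7 = 105/4
d = 2·75/16 + 105/4 = 285/8
t_c = 7 > 0 ⇒ limit active, v_max = 15/4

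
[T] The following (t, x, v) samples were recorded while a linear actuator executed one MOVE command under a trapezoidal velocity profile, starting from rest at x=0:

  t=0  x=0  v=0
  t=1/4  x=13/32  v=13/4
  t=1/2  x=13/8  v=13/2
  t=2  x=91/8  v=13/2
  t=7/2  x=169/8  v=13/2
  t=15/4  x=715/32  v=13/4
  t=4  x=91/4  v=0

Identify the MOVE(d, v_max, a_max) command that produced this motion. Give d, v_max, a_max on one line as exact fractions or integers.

d=91/4 v_max=13/2 a_max=13

final state: t=4, x=91/4, v=0 → d = 91/4
a_max = (13/4−0)/(1/4−0) = 13
max v = 13/2 over t∈[1/2,7/2] → v_max = 13/2
check: 13/2·(1/2+3) = 91/4 ✓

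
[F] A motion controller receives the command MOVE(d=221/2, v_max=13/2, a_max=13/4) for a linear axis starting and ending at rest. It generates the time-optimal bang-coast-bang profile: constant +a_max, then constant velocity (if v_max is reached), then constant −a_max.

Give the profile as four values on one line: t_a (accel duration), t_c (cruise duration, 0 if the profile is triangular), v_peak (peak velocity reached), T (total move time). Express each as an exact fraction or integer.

v_max²/a_max = (13/2)²/(13/4) = 13
221/2 ≥ 13 ⇒ cruise phase
t_a = (13/2)/(13/4) = 2; v_peak = 13/2
d_cruise = 221/2 − 13 = 195/2; t_c = (195/2)/(13/2) = 15
T = 2·2 + 15 = 19

t_a=2 t_c=15 v_peak=13/2 T=19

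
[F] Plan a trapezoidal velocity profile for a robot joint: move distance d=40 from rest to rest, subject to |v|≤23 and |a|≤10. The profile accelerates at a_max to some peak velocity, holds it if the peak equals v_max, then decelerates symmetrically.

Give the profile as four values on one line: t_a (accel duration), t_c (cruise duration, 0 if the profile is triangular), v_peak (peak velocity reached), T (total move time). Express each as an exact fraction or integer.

t_a=2 t_c=0 v_peak=20 T=4

vₘ²/aₘ = 23²/10 = 529/10
40 < 529/10 → triangular
v_peak = √(40·10) = √400 = 20
t_a = 20/10 = 2; t_c = 0
T = 2·2 = 4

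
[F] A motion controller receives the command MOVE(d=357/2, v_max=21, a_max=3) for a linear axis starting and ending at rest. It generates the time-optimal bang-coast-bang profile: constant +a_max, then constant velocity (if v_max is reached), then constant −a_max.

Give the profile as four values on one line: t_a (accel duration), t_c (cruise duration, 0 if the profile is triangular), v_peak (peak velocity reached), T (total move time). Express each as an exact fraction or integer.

(v_max)²/a_max = 21²/3 = 147
357/2 ≥ 147 so v_max reached
t_a = 21/3 = 7; v_peak = 21
d_cruise = 357/2 − 147 = 63/2; t_c = (63/2)/21 = 3/2
T = 2·7 + 3/2 = 31/2

t_a=7 t_c=3/2 v_peak=21 T=31/2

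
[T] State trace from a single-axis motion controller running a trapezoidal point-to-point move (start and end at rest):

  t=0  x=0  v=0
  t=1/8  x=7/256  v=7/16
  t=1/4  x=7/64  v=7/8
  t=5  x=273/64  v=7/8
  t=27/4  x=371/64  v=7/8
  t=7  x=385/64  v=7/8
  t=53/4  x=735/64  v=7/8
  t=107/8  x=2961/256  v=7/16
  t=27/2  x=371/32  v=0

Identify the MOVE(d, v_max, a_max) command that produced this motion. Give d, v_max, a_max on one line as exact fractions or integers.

d=371/32 v_max=7/8 a_max=7/2

final state: t=27/2, x=371/32, v=0 → d = 371/32
a_max = (7/16−0)/(1/8−0) = 7/2
max v = 7/8 over t∈[1/4,53/4] → v_max = 7/8
check: 7/8·(1/4+13) = 371/32 ✓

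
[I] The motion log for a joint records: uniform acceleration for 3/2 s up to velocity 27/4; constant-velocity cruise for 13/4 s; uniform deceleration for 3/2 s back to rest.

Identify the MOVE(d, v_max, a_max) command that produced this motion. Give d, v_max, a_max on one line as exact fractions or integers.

a_max = (27/4)/(3/2) = 9/2
d_a = ½·27/4·3/2 = 81/16; d_c = 27/4·13/4 = 351/16
d = 2·81/16 + 351/16 = 513/16
t_c = 13/4 > 0 so v_max = 27/4

d=513/16 v_max=27/4 a_max=9/2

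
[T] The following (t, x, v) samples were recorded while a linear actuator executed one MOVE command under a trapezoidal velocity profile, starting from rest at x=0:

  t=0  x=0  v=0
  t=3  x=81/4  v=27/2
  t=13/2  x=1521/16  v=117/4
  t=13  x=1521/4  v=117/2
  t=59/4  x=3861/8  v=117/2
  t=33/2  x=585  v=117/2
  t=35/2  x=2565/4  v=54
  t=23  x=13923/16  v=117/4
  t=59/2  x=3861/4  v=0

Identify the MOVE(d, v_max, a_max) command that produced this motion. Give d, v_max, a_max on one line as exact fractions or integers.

final state: t=59/2, x=3861/4, v=0 → d = 3861/4
a_max = (27/2−0)/(3−0) = 9/2
max v = 117/2 over t∈[13,33/2] → v_max = 117/2
check: 117/2·(13+7/2) = 3861/4 ✓

d=3861/4 v_max=117/2 a_max=9/2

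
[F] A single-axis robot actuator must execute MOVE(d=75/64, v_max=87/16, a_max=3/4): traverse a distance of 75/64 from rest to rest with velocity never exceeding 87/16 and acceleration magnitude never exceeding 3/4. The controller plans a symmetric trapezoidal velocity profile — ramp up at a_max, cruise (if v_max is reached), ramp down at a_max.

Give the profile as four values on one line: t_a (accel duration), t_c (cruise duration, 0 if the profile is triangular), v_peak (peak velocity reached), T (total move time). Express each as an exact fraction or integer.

(v_max)²/a_max = (87/16)²/(3/4) = 2523/64
75/64 < 2523/64 → triangular
v_peak = √(75/64·3/4) = √(225/256) = 15/16
t_a = (15/16)/(3/4) = 5/4; t_c = 0
T = 2·5/4 = 5/2

t_a=5/4 t_c=0 v_peak=15/16 T=5/2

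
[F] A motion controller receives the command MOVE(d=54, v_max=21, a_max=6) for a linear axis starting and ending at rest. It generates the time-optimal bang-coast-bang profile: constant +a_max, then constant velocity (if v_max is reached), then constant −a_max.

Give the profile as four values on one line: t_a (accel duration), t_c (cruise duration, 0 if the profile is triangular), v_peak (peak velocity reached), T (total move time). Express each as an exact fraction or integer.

(v_max)²/a_max = 21²/6 = 147/2
54 < 147/2 so t_c = 0
v_peak = √(54·6) = √324 = 18
t_a = 18/6 = 3; t_c = 0
T = 2·3 = 6

t_a=3 t_c=0 v_peak=18 T=6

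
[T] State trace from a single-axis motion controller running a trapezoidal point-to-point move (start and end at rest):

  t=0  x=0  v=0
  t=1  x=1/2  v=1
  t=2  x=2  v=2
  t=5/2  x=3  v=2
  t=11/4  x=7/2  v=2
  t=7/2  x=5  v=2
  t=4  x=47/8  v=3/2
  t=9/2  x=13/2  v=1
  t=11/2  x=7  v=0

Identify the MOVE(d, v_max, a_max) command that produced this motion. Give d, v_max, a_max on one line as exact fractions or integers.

final state: t=11/2, x=7, v=0 → d = 7
a_max = (1−0)/(1−0) = 1
max v = 2 over t∈[2,7/2] → v_max = 2
check: 2·(2+3/2) = 7 ✓

d=7 v_max=2 a_max=1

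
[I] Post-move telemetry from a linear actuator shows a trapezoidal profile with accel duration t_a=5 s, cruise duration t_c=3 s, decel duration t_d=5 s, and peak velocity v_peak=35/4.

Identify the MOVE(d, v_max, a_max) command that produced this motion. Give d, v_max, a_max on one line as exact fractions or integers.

a_max = (35/4)/5 = 7/4
d_a = ½·35/4·5 = 175/8; d_c = 35/4·3 = 105/4
d = 2·175/8 + 105/4 = 70
t_c = 3 > 0 → v_max = v_peak = 35/4

d=70 v_max=35/4 a_max=7/4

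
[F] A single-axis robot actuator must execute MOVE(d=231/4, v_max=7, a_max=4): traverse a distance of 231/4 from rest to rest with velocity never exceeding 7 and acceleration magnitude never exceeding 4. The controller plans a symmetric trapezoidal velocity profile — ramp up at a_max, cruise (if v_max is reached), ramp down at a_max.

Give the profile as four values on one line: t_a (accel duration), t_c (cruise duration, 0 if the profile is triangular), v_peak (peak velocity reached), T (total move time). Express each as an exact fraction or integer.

v_max²/a_max = 7²/4 = 49/4
231/4 ≥ 49/4 → trapezoidal
t_a = 7/4; v_peak = 7
d_cruise = 231/4 − 49/4 = 91/2; t_c = (91/2)/7 = 13/2
T = 2·7/4 + 13/2 = 10

t_a=7/4 t_c=13/2 v_peak=7 T=10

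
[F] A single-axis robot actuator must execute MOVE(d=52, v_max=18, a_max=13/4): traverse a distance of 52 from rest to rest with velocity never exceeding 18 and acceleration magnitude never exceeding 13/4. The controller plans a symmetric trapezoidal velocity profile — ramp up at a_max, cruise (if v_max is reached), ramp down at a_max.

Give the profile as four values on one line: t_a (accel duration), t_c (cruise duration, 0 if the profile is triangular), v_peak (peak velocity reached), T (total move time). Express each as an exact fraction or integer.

t_a=4 t_c=0 v_peak=13 T=8

v_max²/a_max = 18²/(13/4) = 1296/13
52 < 1296/13 ⇒ no cruise
v_peak = √(52·13/4) = √169 = 13
t_a = 13/(13/4) = 4; t_c = 0
T = 2·4 = 8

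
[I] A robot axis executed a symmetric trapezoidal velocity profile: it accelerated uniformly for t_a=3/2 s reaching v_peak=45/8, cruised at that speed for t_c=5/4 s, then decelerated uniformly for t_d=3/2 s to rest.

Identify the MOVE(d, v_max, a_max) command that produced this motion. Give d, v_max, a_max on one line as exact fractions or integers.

d=495/32 v_max=45/8 a_max=15/4

a_max = (45/8)/(3/2) = 15/4
d_a = ½·45/8·3/2 = 135/32; d_c = 45/8·5/4 = 225/32
d = 2·135/32 + 225/32 = 495/32
t_c = 5/4 > 0 ⇒ limit active, v_max = 45/8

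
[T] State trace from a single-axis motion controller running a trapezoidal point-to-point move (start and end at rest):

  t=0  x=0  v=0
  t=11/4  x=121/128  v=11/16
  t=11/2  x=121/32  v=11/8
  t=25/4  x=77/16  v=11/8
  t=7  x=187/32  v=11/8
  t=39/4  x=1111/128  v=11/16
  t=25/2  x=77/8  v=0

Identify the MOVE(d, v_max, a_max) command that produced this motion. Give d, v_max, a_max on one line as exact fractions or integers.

final state: t=25/2, x=77/8, v=0 → d = 77/8
a_max = (11/16−0)/(11/4−0) = 1/4
max v = 11/8 over t∈[11/2,7] → v_max = 11/8
check: 11/8·(11/2+3/2) = 77/8 ✓

d=77/8 v_max=11/8 a_max=1/4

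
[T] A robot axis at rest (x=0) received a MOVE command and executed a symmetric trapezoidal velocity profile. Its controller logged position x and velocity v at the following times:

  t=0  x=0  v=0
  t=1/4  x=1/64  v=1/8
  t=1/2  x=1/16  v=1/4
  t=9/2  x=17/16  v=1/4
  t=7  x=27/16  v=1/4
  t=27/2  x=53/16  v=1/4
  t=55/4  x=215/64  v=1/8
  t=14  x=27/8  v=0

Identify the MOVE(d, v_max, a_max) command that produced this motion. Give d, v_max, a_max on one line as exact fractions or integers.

final state: t=14, x=27/8, v=0 → d = 27/8
a_max = (1/8−0)/(1/4−0) = 1/2
max v = 1/4 over t∈[1/2,27/2] → v_max = 1/4
check: 1/4·(1/2+13) = 27/8 ✓

d=27/8 v_max=1/4 a_max=1/2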